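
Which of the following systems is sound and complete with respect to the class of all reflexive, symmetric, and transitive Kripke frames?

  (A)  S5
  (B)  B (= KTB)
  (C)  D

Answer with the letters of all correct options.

A

(A) S5 is determined by exactly this class.
(B) B (= KTB) is determined by the class of reflexive and symmetric frames.
(C) D is determined by the class of serial frames.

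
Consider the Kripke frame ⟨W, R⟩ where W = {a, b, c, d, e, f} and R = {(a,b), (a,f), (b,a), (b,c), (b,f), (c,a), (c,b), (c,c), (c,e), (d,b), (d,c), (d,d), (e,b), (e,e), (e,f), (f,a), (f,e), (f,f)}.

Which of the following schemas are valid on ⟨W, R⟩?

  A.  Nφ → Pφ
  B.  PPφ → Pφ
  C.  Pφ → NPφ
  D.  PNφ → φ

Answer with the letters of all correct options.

A

R is not symmetric: b R f but not f R b.
R is not transitive: a R b and b R a but not a R a.
R is not euclidean: a R f and a R b but not f R b.
R is serial: every world has an R-successor.
(A) Nφ → Pφ is axiom D; it is valid on a frame exactly when R is serial. R is serial, so valid.
(B) PPφ → Pφ is the dual of axiom 4; it is valid on a frame exactly when R is transitive. R is not transitive, so not valid.
(C) Pφ → NPφ (axiom 5) characterises the euclidean frames. R is not euclidean — not valid.
(D) the dual of axiom B: valid iff R is symmetric. R is not symmetric — not valid.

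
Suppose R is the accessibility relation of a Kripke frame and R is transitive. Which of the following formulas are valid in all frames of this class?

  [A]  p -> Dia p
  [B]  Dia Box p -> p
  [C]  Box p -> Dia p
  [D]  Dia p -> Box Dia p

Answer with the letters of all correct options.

(A) p -> Dia p is the dual of axiom T, which corresponds to reflexivity. Such an R need not be reflexive — not valid.
(B) Dia Box p -> p (the dual of axiom B) characterises the symmetric frames. Such an R need not be symmetric — not valid.
(C) Box p -> Dia p is axiom D; it is valid on a frame exactly when R is serial. Such an R need not be serial, so not valid.
(D) Dia p -> Box Dia p is axiom 5; it is valid on a frame exactly when R is euclidean. Such an R need not be euclidean, so not valid.

none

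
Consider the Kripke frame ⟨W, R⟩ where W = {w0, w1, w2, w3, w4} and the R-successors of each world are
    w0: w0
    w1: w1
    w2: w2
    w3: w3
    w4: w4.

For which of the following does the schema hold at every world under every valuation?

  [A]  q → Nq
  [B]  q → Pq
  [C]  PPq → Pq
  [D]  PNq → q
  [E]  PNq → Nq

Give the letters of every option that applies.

R is reflexive: each world relates to itself.
R is symmetric: every R-edge is matched by its reverse.
R is transitive: R is closed under composition.
R is euclidean: any two R-successors of the same world are R-related.
R is a subset of the identity: every R-edge is a self-loop.
(A) q → Nq is valid only on frames where every R-edge is a self-loop. Here R ⊆ identity — valid.
(B) q → Pq (the dual of axiom T) characterises the reflexive frames. R is reflexive — valid.
(C) PPq → Pq is the dual of axiom 4, which corresponds to transitivity. R is transitive — valid.
(D) PNq → q is the dual of axiom B; it is valid on a frame exactly when R is symmetric. R is symmetric, so valid.
(E) PNq → Nq is the dual of axiom 5; it is valid on a frame exactly when R is euclidean. R is euclidean, so valid.

A, B, C, D, E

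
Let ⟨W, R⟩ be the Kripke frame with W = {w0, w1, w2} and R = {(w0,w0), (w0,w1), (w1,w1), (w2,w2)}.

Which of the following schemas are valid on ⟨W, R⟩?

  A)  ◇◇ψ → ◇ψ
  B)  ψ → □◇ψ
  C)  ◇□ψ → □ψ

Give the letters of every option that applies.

R is not symmetric: w0 R w1 but not w1 R w0.
R is transitive: R is closed under composition.
R is not euclidean: w0 R w1 and w0 R w0 but not w1 R w0.
(A) the dual of axiom 4: valid iff R is transitive. R is transitive — valid.
(B) ψ → □◇ψ is axiom B, which corresponds to symmetry. R is not symmetric — not valid.
(C) ◇□ψ → □ψ (the dual of axiom 5) characterises the euclidean frames. R is not euclidean — not valid.

A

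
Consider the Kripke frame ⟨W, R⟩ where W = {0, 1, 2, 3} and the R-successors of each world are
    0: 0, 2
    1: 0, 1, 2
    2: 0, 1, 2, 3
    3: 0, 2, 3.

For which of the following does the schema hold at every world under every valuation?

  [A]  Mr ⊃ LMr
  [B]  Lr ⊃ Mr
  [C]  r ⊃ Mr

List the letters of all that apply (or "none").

B, C

R is reflexive: each world relates to itself.
R is not euclidean: 1 R 0 and 1 R 1 but not 0 R 1.
R is serial: every world has an R-successor.
(A) Mr ⊃ LMr is axiom 5, which corresponds to the euclidean property. R is not euclidean — not valid.
(B) axiom D: valid iff R is serial. R is serial — valid.
(C) the dual of axiom T: valid iff R is reflexive. R is reflexive — valid.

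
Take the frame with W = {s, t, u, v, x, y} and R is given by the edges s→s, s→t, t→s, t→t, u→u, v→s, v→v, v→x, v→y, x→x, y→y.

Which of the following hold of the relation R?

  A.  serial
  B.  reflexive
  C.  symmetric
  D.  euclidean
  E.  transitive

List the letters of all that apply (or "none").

A, B

(A) serial: every world has an R-successor.
(B) reflexive: each world relates to itself.
(C) not symmetric: v R s but not s R v.
(D) not euclidean: v R s and v R v but not s R v.
(E) not transitive: v R s and s R t but not v R t.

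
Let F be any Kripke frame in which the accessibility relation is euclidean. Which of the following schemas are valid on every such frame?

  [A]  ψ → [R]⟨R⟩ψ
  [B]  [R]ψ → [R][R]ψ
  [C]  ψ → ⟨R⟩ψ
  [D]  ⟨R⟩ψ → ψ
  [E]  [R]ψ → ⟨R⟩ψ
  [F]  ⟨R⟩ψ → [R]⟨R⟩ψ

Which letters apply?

F

(A) ψ → [R]⟨R⟩ψ is axiom B, which corresponds to symmetry. Such an R need not be symmetric — not valid.
(B) [R]ψ → [R][R]ψ is axiom 4, which corresponds to transitivity. Such an R need not be transitive — not valid.
(C) ψ → ⟨R⟩ψ is the dual of axiom T, which corresponds to reflexivity. Such an R need not be reflexive — not valid.
(D) ⟨R⟩ψ → ψ (the converse of T) corresponds to R being a subset of the identity. Such an R need not be a subset of the identity, so not valid.
(E) axiom D: valid iff R is serial. Such an R need not be serial — not valid.
(F) ⟨R⟩ψ → [R]⟨R⟩ψ (axiom 5) characterises the euclidean frames. Every such R is euclidean — valid.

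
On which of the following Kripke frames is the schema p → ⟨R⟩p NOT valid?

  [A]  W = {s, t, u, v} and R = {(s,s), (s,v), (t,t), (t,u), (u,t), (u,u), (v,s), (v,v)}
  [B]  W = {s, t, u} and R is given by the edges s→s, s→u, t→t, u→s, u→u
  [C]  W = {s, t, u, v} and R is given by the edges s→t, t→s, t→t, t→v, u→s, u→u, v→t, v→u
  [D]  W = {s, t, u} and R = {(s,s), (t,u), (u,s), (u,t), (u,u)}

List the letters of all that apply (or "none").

The schema p → ⟨R⟩p is the dual of axiom T; it is valid on a frame iff R is reflexive.
(A) R is reflexive (each world relates to itself), so the schema is valid here.
(B) R is reflexive (each world relates to itself), so the schema is valid here.
(C) R is not reflexive (not s R s), so the schema fails here.
(D) R is not reflexive (not t R t), so the schema fails here.

C, D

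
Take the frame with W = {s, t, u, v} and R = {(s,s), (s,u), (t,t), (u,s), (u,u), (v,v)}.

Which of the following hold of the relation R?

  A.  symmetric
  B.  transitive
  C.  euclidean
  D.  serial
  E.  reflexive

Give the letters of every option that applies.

A, B, C, D, E

(A) symmetric: every R-edge is matched by its reverse.
(B) transitive: R is closed under composition.
(C) euclidean: any two R-successors of the same world are R-related.
(D) serial: every world has an R-successor.
(E) reflexive: each world relates to itself.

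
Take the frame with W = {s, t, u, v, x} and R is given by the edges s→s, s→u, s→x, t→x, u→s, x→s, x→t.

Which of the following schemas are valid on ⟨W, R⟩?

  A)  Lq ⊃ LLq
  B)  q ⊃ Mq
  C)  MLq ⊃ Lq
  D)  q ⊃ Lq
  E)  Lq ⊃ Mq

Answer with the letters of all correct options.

R is not reflexive: not t R t.
R is not transitive: s R x and x R t but not s R t.
R is not euclidean: s R u and s R x but not u R x.
R is not serial: v has no R-successor.
R is not a subset of the identity: s R u with s ≠ u.
(A) axiom 4: valid iff R is transitive. R is not transitive — not valid.
(B) the dual of axiom T: valid iff R is reflexive. R is not reflexive — not valid.
(C) MLq ⊃ Lq (the dual of axiom 5) characterises the euclidean frames. R is not euclidean — not valid.
(D) q ⊃ Lq is valid only on frames where every R-edge is a self-loop. Here R ⊄ identity — not valid.
(E) Lq ⊃ Mq is axiom D, which corresponds to seriality. R is not serial — not valid.

none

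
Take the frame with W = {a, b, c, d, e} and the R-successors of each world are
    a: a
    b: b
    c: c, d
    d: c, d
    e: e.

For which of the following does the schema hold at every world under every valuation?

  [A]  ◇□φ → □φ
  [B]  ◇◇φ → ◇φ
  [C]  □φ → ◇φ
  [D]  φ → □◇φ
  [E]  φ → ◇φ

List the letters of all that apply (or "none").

A, B, C, D, E

R is reflexive: each world relates to itself.
R is symmetric: every R-edge is matched by its reverse.
R is transitive: R is closed under composition.
R is euclidean: any two R-successors of the same world are R-related.
R is serial: every world has an R-successor.
(A) ◇□φ → □φ is the dual of axiom 5; it is valid on a frame exactly when R is euclidean. R is euclidean, so valid.
(B) ◇◇φ → ◇φ (the dual of axiom 4) characterises the transitive frames. R is transitive — valid.
(C) □φ → ◇φ (axiom D) characterises the serial frames. R is serial — valid.
(D) φ → □◇φ (axiom B) characterises the symmetric frames. R is symmetric — valid.
(E) the dual of axiom T: valid iff R is reflexive. R is reflexive — valid.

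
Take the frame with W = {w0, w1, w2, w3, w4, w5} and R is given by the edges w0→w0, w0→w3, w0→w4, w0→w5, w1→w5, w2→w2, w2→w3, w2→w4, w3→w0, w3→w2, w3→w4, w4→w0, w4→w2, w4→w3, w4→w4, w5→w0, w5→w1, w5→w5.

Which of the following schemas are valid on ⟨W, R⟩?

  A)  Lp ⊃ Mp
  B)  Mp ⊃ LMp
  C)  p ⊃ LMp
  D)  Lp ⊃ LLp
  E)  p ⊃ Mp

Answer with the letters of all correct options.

R is not reflexive: not w1 R w1.
R is symmetric: every R-edge is matched by its reverse.
R is not transitive: w0 R w3 and w3 R w2 but not w0 R w2.
R is not euclidean: w0 R w3 and w0 R w5 but not w3 R w5.
R is serial: every world has an R-successor.
(A) Lp ⊃ Mp (axiom D) characterises the serial frames. R is serial — valid.
(B) Mp ⊃ LMp is axiom 5; it is valid on a frame exactly when R is euclidean. R is not euclidean, so not valid.
(C) p ⊃ LMp is axiom B, which corresponds to symmetry. R is symmetric — valid.
(D) axiom 4: valid iff R is transitive. R is not transitive — not valid.
(E) p ⊃ Mp (the dual of axiom T) characterises the reflexive frames. R is not reflexive — not valid.

A, C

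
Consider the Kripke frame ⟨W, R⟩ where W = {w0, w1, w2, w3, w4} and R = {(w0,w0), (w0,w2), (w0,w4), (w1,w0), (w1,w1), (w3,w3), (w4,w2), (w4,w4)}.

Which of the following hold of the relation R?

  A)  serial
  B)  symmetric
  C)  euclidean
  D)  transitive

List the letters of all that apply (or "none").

(A) not serial: w2 has no R-successor.
(B) not symmetric: w0 R w2 but not w2 R w0.
(C) not euclidean: w0 R w2 and w0 R w0 but not w2 R w0.
(D) not transitive: w1 R w0 and w0 R w2 but not w1 R w2.

none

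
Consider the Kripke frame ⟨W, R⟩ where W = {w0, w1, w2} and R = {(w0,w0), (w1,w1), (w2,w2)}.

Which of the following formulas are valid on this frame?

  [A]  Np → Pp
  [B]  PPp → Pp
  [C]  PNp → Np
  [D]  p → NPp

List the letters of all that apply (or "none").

R is symmetric: every R-edge is matched by its reverse.
R is transitive: R is closed under composition.
R is euclidean: any two R-successors of the same world are R-related.
R is serial: every world has an R-successor.
(A) Np → Pp is axiom D; it is valid on a frame exactly when R is serial. R is serial, so valid.
(B) the dual of axiom 4: valid iff R is transitive. R is transitive — valid.
(C) PNp → Np is the dual of axiom 5; it is valid on a frame exactly when R is euclidean. R is euclidean, so valid.
(D) p → NPp is axiom B, which corresponds to symmetry. R is symmetric — valid.

A, B, C, D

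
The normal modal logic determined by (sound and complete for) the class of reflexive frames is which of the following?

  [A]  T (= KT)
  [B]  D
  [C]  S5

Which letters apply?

A

(A) T (= KT) is determined by exactly this class.
(B) D is determined by the class of serial frames.
(C) S5 is determined by the class of reflexive, symmetric, and transitive frames.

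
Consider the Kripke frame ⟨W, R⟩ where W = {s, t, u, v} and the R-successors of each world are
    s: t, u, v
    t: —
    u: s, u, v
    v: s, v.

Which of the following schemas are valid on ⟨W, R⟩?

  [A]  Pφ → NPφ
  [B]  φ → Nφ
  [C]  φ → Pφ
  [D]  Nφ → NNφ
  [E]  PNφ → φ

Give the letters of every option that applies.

R is not reflexive: not s R s.
R is not symmetric: s R t but not t R s.
R is not transitive: s R u and u R s but not s R s.
R is not euclidean: s R t and s R u but not t R u.
R is not a subset of the identity: s R t with s ≠ t.
(A) axiom 5: valid iff R is euclidean. R is not euclidean — not valid.
(B) φ → Nφ is valid only on frames where every R-edge is a self-loop. Here R ⊄ identity — not valid.
(C) the dual of axiom T: valid iff R is reflexive. R is not reflexive — not valid.
(D) Nφ → NNφ (axiom 4) characterises the transitive frames. R is not transitive — not valid.
(E) the dual of axiom B: valid iff R is symmetric. R is not symmetric — not valid.

none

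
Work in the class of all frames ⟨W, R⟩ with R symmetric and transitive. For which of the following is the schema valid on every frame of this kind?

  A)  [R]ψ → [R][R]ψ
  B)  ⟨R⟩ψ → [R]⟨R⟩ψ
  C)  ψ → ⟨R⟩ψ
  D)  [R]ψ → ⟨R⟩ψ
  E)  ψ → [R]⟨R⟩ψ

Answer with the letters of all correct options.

A symmetric transitive relation is euclidean (uRv and uRw give vRu by symmetry, then vRw by transitivity).
(A) [R]ψ → [R][R]ψ (axiom 4) characterises the transitive frames. Every such R is transitive — valid.
(B) ⟨R⟩ψ → [R]⟨R⟩ψ is axiom 5, which corresponds to the euclidean property. Every such R is euclidean — valid.
(C) ψ → ⟨R⟩ψ (the dual of axiom T) characterises the reflexive frames. Such an R need not be reflexive — not valid.
(D) [R]ψ → ⟨R⟩ψ (axiom D) characterises the serial frames. Such an R need not be serial — not valid.
(E) axiom B: valid iff R is symmetric. Every such R is symmetric — valid.

A, B, E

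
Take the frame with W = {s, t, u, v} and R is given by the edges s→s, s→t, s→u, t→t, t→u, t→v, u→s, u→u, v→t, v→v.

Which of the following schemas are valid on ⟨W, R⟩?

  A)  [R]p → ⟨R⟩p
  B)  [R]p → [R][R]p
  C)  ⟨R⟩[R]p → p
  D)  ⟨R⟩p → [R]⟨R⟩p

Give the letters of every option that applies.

A

R is not symmetric: s R t but not t R s.
R is not transitive: s R t and t R v but not s R v.
R is not euclidean: s R t and s R s but not t R s.
R is serial: every world has an R-successor.
(A) [R]p → ⟨R⟩p is axiom D, which corresponds to seriality. R is serial — valid.
(B) [R]p → [R][R]p is axiom 4; it is valid on a frame exactly when R is transitive. R is not transitive, so not valid.
(C) the dual of axiom B: valid iff R is symmetric. R is not symmetric — not valid.
(D) ⟨R⟩p → [R]⟨R⟩p is axiom 5, which corresponds to the euclidean property. R is not euclidean — not valid.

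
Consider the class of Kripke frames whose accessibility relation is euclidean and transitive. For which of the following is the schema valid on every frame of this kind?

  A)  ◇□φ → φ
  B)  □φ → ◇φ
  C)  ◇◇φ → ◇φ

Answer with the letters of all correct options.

(A) ◇□φ → φ is the dual of axiom B; it is valid on a frame exactly when R is symmetric. Such an R need not be symmetric, so not valid.
(B) □φ → ◇φ is axiom D, which corresponds to seriality. Such an R need not be serial — not valid.
(C) the dual of axiom 4: valid iff R is transitive. Every such R is transitive — valid.

C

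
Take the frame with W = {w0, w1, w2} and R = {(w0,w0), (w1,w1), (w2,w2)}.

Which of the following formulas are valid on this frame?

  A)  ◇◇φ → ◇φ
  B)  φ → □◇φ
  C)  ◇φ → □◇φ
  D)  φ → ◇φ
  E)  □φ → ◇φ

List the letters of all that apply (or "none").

R is reflexive: each world relates to itself.
R is symmetric: every R-edge is matched by its reverse.
R is transitive: R is closed under composition.
R is euclidean: any two R-successors of the same world are R-related.
R is serial: every world has an R-successor.
(A) ◇◇φ → ◇φ is the dual of axiom 4, which corresponds to transitivity. R is transitive — valid.
(B) φ → □◇φ is axiom B, which corresponds to symmetry. R is symmetric — valid.
(C) ◇φ → □◇φ is axiom 5, which corresponds to the euclidean property. R is euclidean — valid.
(D) the dual of axiom T: valid iff R is reflexive. R is reflexive — valid.
(E) □φ → ◇φ is axiom D, which corresponds to seriality. R is serial — valid.

A, B, C, D, E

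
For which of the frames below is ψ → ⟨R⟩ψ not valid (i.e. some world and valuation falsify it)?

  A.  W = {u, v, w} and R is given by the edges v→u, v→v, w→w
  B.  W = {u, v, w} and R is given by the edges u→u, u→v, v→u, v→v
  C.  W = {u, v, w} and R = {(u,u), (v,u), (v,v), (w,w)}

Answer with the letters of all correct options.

The schema ψ → ⟨R⟩ψ is the dual of axiom T; it is valid on a frame iff R is reflexive.
(A) R is not reflexive (not u R u), so the schema fails here.
(B) R is not reflexive (not w R w), so the schema fails here.
(C) R is reflexive (each world relates to itself), so the schema is valid here.

A, B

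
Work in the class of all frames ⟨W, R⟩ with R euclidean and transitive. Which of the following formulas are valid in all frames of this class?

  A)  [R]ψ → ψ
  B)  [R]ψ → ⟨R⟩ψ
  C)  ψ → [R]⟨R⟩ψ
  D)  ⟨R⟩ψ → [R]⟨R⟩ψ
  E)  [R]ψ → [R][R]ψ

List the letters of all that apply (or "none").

(A) axiom T: valid iff R is reflexive. Such an R need not be reflexive — not valid.
(B) [R]ψ → ⟨R⟩ψ is axiom D; it is valid on a frame exactly when R is serial. Such an R need not be serial, so not valid.
(C) axiom B: valid iff R is symmetric. Such an R need not be symmetric — not valid.
(D) ⟨R⟩ψ → [R]⟨R⟩ψ (axiom 5) characterises the euclidean frames. Every such R is euclidean — valid.
(E) [R]ψ → [R][R]ψ is axiom 4; it is valid on a frame exactly when R is transitive. Every such R is transitive, so valid.

D, E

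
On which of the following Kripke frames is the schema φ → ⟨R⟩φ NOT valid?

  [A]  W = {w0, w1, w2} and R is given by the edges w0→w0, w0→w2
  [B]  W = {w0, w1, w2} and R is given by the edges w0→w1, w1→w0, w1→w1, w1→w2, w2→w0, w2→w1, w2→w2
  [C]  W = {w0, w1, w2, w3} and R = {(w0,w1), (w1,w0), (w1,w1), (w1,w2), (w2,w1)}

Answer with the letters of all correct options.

A, B, C

The schema φ → ⟨R⟩φ is the dual of axiom T; it is valid on a frame iff R is reflexive.
(A) R is not reflexive (not w1 R w1), so the schema fails here.
(B) R is not reflexive (not w0 R w0), so the schema fails here.
(C) R is not reflexive (not w0 R w0), so the schema fails here.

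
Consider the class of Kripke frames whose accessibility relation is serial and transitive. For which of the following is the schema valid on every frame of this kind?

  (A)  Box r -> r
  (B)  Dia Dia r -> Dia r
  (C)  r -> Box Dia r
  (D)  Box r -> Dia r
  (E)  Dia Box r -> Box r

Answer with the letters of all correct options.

(A) axiom T: valid iff R is reflexive. Such an R need not be reflexive — not valid.
(B) Dia Dia r -> Dia r is the dual of axiom 4; it is valid on a frame exactly when R is transitive. Every such R is transitive, so valid.
(C) axiom B: valid iff R is symmetric. Such an R need not be symmetric — not valid.
(D) Box r -> Dia r is axiom D; it is valid on a frame exactly when R is serial. Every such R is serial, so valid.
(E) Dia Box r -> Box r is the dual of axiom 5, which corresponds to the euclidean property. Such an R need not be euclidean — not valid.

B, D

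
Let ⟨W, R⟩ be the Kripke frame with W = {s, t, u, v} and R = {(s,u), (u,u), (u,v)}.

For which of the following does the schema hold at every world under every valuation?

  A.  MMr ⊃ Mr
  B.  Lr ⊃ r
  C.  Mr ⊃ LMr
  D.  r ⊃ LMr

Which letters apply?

none

R is not reflexive: not s R s.
R is not symmetric: s R u but not u R s.
R is not transitive: s R u and u R v but not s R v.
R is not euclidean: u R v and u R u but not v R u.
(A) the dual of axiom 4: valid iff R is transitive. R is not transitive — not valid.
(B) Lr ⊃ r (axiom T) characterises the reflexive frames. R is not reflexive — not valid.
(C) axiom 5: valid iff R is euclidean. R is not euclidean — not valid.
(D) r ⊃ LMr (axiom B) characterises the symmetric frames. R is not symmetric — not valid.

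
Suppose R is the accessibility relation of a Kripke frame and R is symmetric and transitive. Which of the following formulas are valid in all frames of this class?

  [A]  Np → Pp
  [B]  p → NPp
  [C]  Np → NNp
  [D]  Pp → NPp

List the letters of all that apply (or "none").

A symmetric transitive relation is euclidean (uRv and uRw give vRu by symmetry, then vRw by transitivity).
(A) Np → Pp (axiom D) characterises the serial frames. Such an R need not be serial — not valid.
(B) p → NPp (axiom B) characterises the symmetric frames. Every such R is symmetric — valid.
(C) axiom 4: valid iff R is transitive. Every such R is transitive — valid.
(D) axiom 5: valid iff R is euclidean. Every such R is euclidean — valid.

B, C, D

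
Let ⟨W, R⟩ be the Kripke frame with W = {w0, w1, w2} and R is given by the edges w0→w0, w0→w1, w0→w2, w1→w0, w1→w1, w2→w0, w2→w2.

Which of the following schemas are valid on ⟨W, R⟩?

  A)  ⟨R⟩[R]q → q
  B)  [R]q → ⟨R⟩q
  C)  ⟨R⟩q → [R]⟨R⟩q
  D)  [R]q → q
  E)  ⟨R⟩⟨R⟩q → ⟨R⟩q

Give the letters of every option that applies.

R is reflexive: each world relates to itself.
R is symmetric: every R-edge is matched by its reverse.
R is not transitive: w1 R w0 and w0 R w2 but not w1 R w2.
R is not euclidean: w0 R w1 and w0 R w2 but not w1 R w2.
R is serial: every world has an R-successor.
(A) ⟨R⟩[R]q → q is the dual of axiom B; it is valid on a frame exactly when R is symmetric. R is symmetric, so valid.
(B) axiom D: valid iff R is serial. R is serial — valid.
(C) ⟨R⟩q → [R]⟨R⟩q (axiom 5) characterises the euclidean frames. R is not euclidean — not valid.
(D) [R]q → q is axiom T, which corresponds to reflexivity. R is reflexive — valid.
(E) ⟨R⟩⟨R⟩q → ⟨R⟩q is the dual of axiom 4, which corresponds to transitivity. R is not transitive — not valid.

A, B, D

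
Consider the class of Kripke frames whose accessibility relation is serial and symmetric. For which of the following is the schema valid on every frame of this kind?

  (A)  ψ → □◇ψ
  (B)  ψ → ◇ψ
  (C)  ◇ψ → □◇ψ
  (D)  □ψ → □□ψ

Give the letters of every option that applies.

A

(A) ψ → □◇ψ is axiom B, which corresponds to symmetry. Every such R is symmetric — valid.
(B) the dual of axiom T: valid iff R is reflexive. Such an R need not be reflexive — not valid.
(C) axiom 5: valid iff R is euclidean. Such an R need not be euclidean — not valid.
(D) □ψ → □□ψ is axiom 4, which corresponds to transitivity. Such an R need not be transitive — not valid.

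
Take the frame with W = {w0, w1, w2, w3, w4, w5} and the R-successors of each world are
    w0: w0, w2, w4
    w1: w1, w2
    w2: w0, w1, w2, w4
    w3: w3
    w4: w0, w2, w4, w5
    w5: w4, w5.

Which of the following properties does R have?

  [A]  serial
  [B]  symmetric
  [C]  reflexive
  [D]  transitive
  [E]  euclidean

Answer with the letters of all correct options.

A, B, C

(A) serial: every world has an R-successor.
(B) symmetric: every R-edge is matched by its reverse.
(C) reflexive: each world relates to itself.
(D) not transitive: w0 R w2 and w2 R w1 but not w0 R w1.
(E) not euclidean: w2 R w0 and w2 R w1 but not w0 R w1.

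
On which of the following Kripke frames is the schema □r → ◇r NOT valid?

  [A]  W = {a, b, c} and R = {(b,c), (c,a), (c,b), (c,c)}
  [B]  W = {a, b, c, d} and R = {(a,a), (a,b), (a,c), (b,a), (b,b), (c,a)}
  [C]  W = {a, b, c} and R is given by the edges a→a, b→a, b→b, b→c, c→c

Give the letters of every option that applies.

The schema □r → ◇r is axiom D; it is valid on a frame iff R is serial.
(A) R is not serial (a has no R-successor), so the schema fails here.
(B) R is not serial (d has no R-successor), so the schema fails here.
(C) R is serial (every world has an R-successor), so the schema is valid here.

A, B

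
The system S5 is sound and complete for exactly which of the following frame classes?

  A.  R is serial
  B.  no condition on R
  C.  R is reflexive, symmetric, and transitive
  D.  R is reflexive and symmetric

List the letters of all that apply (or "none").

C

(A) this class determines D, not S5.
(B) this class determines K, not S5.
(C) S5 is sound and complete for exactly this class.
(D) this class determines B (= KTB), not S5.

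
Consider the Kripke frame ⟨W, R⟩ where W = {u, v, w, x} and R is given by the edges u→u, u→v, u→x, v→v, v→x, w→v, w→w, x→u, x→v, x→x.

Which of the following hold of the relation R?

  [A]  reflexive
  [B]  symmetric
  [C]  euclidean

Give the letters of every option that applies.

(A) reflexive: each world relates to itself.
(B) not symmetric: u R v but not v R u.
(C) not euclidean: u R v and u R u but not v R u.

A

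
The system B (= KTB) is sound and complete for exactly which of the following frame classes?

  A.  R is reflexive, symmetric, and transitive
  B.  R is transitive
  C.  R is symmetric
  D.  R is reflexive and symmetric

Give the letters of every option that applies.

D

(A) this class determines S5, not B (= KTB).
(B) this class determines K4, not B (= KTB).
(C) this class determines KB, not B (= KTB).
(D) B (= KTB) is sound and complete for exactly this class.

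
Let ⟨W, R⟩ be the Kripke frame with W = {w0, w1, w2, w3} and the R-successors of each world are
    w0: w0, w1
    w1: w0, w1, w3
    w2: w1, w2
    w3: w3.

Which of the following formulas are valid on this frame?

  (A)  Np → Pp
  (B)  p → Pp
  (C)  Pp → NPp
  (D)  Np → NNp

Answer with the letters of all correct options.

R is reflexive: each world relates to itself.
R is not transitive: w0 R w1 and w1 R w3 but not w0 R w3.
R is not euclidean: w1 R w0 and w1 R w3 but not w0 R w3.
R is serial: every world has an R-successor.
(A) Np → Pp is axiom D; it is valid on a frame exactly when R is serial. R is serial, so valid.
(B) the dual of axiom T: valid iff R is reflexive. R is reflexive — valid.
(C) axiom 5: valid iff R is euclidean. R is not euclidean — not valid.
(D) Np → NNp (axiom 4) characterises the transitive frames. R is not transitive — not valid.

A, B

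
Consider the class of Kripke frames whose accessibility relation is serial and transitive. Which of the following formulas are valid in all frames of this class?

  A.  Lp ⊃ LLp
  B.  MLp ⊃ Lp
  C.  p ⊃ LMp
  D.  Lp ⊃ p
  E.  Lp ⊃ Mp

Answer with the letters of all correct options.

(A) Lp ⊃ LLp is axiom 4; it is valid on a frame exactly when R is transitive. Every such R is transitive, so valid.
(B) MLp ⊃ Lp is the dual of axiom 5; it is valid on a frame exactly when R is euclidean. Such an R need not be euclidean, so not valid.
(C) axiom B: valid iff R is symmetric. Such an R need not be symmetric — not valid.
(D) Lp ⊃ p is axiom T; it is valid on a frame exactly when R is reflexive. Such an R need not be reflexive, so not valid.
(E) Lp ⊃ Mp is axiom D; it is valid on a frame exactly when R is serial. Every such R is serial, so valid.

A, E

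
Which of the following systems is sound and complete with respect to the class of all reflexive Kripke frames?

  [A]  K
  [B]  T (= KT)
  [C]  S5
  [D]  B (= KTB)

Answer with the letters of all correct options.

B

(A) K is determined by the class of arbitrary frames.
(B) T (= KT) is determined by exactly this class.
(C) S5 is determined by the class of reflexive, symmetric, and transitive frames.
(D) B (= KTB) is determined by the class of reflexive and symmetric frames.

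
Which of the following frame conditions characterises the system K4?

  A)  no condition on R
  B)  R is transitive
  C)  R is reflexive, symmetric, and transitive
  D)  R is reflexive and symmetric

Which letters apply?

(A) this class determines K, not K4.
(B) K4 is sound and complete for exactly this class.
(C) this class determines S5, not K4.
(D) this class determines B (= KTB), not K4.

B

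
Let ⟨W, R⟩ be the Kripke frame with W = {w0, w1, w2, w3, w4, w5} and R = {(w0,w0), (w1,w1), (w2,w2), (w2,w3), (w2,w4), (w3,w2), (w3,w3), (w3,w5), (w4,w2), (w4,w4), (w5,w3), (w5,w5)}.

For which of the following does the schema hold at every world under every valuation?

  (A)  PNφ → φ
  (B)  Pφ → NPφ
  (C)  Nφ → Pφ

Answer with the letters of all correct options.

R is symmetric: every R-edge is matched by its reverse.
R is not euclidean: w2 R w3 and w2 R w4 but not w3 R w4.
R is serial: every world has an R-successor.
(A) PNφ → φ is the dual of axiom B, which corresponds to symmetry. R is symmetric — valid.
(B) Pφ → NPφ is axiom 5, which corresponds to the euclidean property. R is not euclidean — not valid.
(C) Nφ → Pφ is axiom D, which corresponds to seriality. R is serial — valid.

A, C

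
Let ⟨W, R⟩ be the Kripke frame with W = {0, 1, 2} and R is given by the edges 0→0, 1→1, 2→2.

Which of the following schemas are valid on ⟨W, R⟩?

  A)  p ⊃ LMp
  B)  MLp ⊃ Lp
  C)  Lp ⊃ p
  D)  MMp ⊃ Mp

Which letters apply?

R is reflexive: each world relates to itself.
R is symmetric: every R-edge is matched by its reverse.
R is transitive: R is closed under composition.
R is euclidean: any two R-successors of the same world are R-related.
(A) p ⊃ LMp (axiom B) characterises the symmetric frames. R is symmetric — valid.
(B) MLp ⊃ Lp is the dual of axiom 5; it is valid on a frame exactly when R is euclidean. R is euclidean, so valid.
(C) axiom T: valid iff R is reflexive. R is reflexive — valid.
(D) MMp ⊃ Mp is the dual of axiom 4, which corresponds to transitivity. R is transitive — valid.

A, B, C, D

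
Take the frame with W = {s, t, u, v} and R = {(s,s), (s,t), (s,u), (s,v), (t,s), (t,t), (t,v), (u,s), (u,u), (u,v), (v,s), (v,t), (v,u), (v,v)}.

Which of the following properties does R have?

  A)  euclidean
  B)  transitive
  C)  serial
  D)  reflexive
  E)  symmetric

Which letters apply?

C, D, E

(A) not euclidean: s R t and s R u but not t R u.
(B) not transitive: t R s and s R u but not t R u.
(C) serial: every world has an R-successor.
(D) reflexive: each world relates to itself.
(E) symmetric: every R-edge is matched by its reverse.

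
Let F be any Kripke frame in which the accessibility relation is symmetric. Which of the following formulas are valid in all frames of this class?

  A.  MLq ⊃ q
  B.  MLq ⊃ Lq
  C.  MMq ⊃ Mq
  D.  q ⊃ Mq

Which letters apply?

A

(A) MLq ⊃ q is the dual of axiom B; it is valid on a frame exactly when R is symmetric. Every such R is symmetric, so valid.
(B) the dual of axiom 5: valid iff R is euclidean. Such an R need not be euclidean — not valid.
(C) the dual of axiom 4: valid iff R is transitive. Such an R need not be transitive — not valid.
(D) q ⊃ Mq is the dual of axiom T; it is valid on a frame exactly when R is reflexive. Such an R need not be reflexive, so not valid.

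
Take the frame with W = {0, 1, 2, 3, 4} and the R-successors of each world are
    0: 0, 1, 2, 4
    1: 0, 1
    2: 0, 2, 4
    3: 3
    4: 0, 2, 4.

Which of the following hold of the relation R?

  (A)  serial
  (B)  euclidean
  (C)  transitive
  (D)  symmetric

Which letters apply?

(A) serial: every world has an R-successor.
(B) not euclidean: 0 R 1 and 0 R 2 but not 1 R 2.
(C) not transitive: 1 R 0 and 0 R 2 but not 1 R 2.
(D) symmetric: every R-edge is matched by its reverse.

A, D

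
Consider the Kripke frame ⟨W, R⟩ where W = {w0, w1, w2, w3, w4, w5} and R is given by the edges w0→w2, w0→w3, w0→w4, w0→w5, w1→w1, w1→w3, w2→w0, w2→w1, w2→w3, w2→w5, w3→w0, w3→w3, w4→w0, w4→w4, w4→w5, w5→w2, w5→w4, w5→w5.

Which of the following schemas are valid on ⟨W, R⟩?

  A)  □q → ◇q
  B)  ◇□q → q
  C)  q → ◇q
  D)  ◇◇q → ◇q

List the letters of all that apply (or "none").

R is not reflexive: not w0 R w0.
R is not symmetric: w0 R w5 but not w5 R w0.
R is not transitive: w0 R w2 and w2 R w0 but not w0 R w0.
R is serial: every world has an R-successor.
(A) □q → ◇q (axiom D) characterises the serial frames. R is serial — valid.
(B) ◇□q → q is the dual of axiom B, which corresponds to symmetry. R is not symmetric — not valid.
(C) q → ◇q is the dual of axiom T; it is valid on a frame exactly when R is reflexive. R is not reflexive, so not valid.
(D) the dual of axiom 4: valid iff R is transitive. R is not transitive — not valid.

A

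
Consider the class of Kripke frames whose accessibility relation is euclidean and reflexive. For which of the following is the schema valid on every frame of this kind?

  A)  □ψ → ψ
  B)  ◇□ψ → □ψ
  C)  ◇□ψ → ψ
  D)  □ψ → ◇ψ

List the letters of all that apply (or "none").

A, B, C, D

A reflexive euclidean relation is also symmetric (from wRw and wRv the euclidean condition gives vRw) and hence transitive; it is an equivalence relation.
(A) axiom T: valid iff R is reflexive. Every such R is reflexive — valid.
(B) ◇□ψ → □ψ is the dual of axiom 5, which corresponds to the euclidean property. Every such R is euclidean — valid.
(C) ◇□ψ → ψ is the dual of axiom B, which corresponds to symmetry. Every such R is symmetric — valid.
(D) □ψ → ◇ψ is axiom D, which corresponds to seriality. Every such R is serial — valid.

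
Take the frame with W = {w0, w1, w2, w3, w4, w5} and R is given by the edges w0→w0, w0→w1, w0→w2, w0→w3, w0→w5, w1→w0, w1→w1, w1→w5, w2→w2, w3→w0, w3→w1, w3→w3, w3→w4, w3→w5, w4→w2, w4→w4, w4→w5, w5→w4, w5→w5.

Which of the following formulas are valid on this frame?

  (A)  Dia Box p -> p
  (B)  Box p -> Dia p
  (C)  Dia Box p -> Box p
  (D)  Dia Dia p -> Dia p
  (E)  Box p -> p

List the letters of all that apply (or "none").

R is reflexive: each world relates to itself.
R is not symmetric: w0 R w2 but not w2 R w0.
R is not transitive: w0 R w3 and w3 R w4 but not w0 R w4.
R is not euclidean: w0 R w1 and w0 R w2 but not w1 R w2.
R is serial: every world has an R-successor.
(A) Dia Box p -> p (the dual of axiom B) characterises the symmetric frames. R is not symmetric — not valid.
(B) axiom D: valid iff R is serial. R is serial — valid.
(C) Dia Box p -> Box p is the dual of axiom 5; it is valid on a frame exactly when R is euclidean. R is not euclidean, so not valid.
(D) the dual of axiom 4: valid iff R is transitive. R is not transitive — not valid.
(E) axiom T: valid iff R is reflexive. R is reflexive — valid.

B, E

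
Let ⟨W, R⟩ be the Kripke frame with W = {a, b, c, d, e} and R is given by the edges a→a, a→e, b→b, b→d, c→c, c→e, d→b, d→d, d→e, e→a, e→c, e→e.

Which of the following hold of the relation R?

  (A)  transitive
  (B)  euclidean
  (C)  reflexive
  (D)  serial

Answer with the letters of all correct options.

C, D

(A) not transitive: a R e and e R c but not a R c.
(B) not euclidean: d R b and d R e but not b R e.
(C) reflexive: each world relates to itself.
(D) serial: every world has an R-successor.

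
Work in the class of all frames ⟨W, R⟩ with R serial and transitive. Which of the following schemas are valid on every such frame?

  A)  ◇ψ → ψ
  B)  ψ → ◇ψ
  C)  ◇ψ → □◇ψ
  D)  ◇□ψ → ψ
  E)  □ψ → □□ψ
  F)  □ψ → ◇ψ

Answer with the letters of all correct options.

(A) ◇ψ → ψ is valid only on frames where every R-edge is a self-loop. Such an R need not be a subset of the identity — not valid.
(B) ψ → ◇ψ is the dual of axiom T, which corresponds to reflexivity. Such an R need not be reflexive — not valid.
(C) ◇ψ → □◇ψ (axiom 5) characterises the euclidean frames. Such an R need not be euclidean — not valid.
(D) ◇□ψ → ψ (the dual of axiom B) characterises the symmetric frames. Such an R need not be symmetric — not valid.
(E) □ψ → □□ψ is axiom 4; it is valid on a frame exactly when R is transitive. Every such R is transitive, so valid.
(F) □ψ → ◇ψ is axiom D, which corresponds to seriality. Every such R is serial — valid.

E, F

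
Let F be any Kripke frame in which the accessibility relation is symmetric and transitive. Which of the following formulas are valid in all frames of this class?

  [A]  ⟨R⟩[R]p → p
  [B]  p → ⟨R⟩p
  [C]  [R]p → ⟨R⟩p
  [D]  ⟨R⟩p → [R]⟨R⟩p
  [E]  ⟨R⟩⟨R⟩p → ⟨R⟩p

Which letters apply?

A symmetric transitive relation is euclidean (uRv and uRw give vRu by symmetry, then vRw by transitivity).
(A) the dual of axiom B: valid iff R is symmetric. Every such R is symmetric — valid.
(B) the dual of axiom T: valid iff R is reflexive. Such an R need not be reflexive — not valid.
(C) [R]p → ⟨R⟩p is axiom D, which corresponds to seriality. Such an R need not be serial — not valid.
(D) axiom 5: valid iff R is euclidean. Every such R is euclidean — valid.
(E) ⟨R⟩⟨R⟩p → ⟨R⟩p (the dual of axiom 4) characterises the transitive frames. Every such R is transitive — valid.

A, D, E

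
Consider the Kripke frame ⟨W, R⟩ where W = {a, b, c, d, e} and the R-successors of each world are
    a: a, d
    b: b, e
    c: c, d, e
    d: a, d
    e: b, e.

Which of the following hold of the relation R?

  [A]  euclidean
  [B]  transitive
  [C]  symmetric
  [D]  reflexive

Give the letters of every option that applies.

D

(A) not euclidean: c R d and c R c but not d R c.
(B) not transitive: c R d and d R a but not c R a.
(C) not symmetric: c R d but not d R c.
(D) reflexive: each world relates to itself.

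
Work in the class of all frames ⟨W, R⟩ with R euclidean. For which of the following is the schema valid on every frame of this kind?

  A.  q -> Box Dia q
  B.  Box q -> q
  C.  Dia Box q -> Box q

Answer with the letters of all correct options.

C

(A) q -> Box Dia q is axiom B; it is valid on a frame exactly when R is symmetric. Such an R need not be symmetric, so not valid.
(B) Box q -> q is axiom T; it is valid on a frame exactly when R is reflexive. Such an R need not be reflexive, so not valid.
(C) Dia Box q -> Box q (the dual of axiom 5) characterises the euclidean frames. Every such R is euclidean — valid.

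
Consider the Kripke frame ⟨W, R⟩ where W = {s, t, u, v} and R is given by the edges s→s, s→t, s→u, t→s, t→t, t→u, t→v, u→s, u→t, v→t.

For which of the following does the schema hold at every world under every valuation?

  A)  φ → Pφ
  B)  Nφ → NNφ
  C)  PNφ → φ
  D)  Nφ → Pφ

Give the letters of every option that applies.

C, D

R is not reflexive: not u R u.
R is symmetric: every R-edge is matched by its reverse.
R is not transitive: s R t and t R v but not s R v.
R is serial: every world has an R-successor.
(A) the dual of axiom T: valid iff R is reflexive. R is not reflexive — not valid.
(B) axiom 4: valid iff R is transitive. R is not transitive — not valid.
(C) PNφ → φ is the dual of axiom B, which corresponds to symmetry. R is symmetric — valid.
(D) Nφ → Pφ is axiom D, which corresponds to seriality. R is serial — valid.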